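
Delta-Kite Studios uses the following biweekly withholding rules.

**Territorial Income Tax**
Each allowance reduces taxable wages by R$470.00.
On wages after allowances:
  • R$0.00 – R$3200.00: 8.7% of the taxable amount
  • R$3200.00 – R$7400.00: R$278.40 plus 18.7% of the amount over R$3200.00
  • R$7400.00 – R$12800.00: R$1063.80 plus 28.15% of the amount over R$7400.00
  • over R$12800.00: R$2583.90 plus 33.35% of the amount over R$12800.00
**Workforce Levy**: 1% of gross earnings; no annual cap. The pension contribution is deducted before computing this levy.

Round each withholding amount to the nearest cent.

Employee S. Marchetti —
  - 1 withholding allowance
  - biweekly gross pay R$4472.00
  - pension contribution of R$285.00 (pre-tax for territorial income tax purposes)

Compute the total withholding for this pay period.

Territorial Income Tax: taxable = R$4472.00 − R$285.00 − 1×R$470.00 = R$3717.00
  R$278.40 + 18.7% × (R$3717.00 − R$3200.00) = R$278.40 + 18.7% × R$517.00 = R$375.08
Workforce Levy: 1% × R$4187.00 = R$41.87
Total: R$375.08 + R$41.87 = R$416.95

R$416.95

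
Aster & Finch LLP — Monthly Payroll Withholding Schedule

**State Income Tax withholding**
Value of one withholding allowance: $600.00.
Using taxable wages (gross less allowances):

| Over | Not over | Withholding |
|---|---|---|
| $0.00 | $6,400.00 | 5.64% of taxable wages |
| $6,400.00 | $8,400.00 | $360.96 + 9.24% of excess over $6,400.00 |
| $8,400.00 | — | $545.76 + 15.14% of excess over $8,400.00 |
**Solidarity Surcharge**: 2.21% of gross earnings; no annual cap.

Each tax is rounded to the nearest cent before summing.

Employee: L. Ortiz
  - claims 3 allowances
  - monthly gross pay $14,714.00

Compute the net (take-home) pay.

$13,159.64

State Income Tax: taxable = $14,714.00 − 3×$600.00 = $12,914.00
  $545.76 + 15.14% × ($12,914.00 − $8,400.00) = $545.76 + 15.14% × $4,514.00 = $1,229.18
Solidarity Surcharge: 2.21% × $14,714.00 = $325.18
Total withheld: $1,229.18 + $325.18 = $1,554.36
Net pay: $14,714.00 − $1,554.36 = $13,159.64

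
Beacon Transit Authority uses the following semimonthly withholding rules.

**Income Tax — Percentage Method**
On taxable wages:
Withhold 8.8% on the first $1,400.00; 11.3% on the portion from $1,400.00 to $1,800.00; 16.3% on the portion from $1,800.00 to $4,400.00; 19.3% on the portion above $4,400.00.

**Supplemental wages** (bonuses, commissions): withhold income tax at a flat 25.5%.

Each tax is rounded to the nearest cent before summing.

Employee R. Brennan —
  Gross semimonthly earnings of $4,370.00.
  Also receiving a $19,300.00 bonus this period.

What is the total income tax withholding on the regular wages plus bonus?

Income Tax: taxable = $4,370.00
  $168.40 + 16.3% × ($4,370.00 − $1,800.00) = $168.40 + 16.3% × $2,570.00 = $587.31
Supplemental (25.5% flat on bonus): 25.5% × $19,300.00 = $4,921.50
Total income tax: $587.31 + $4,921.50 = $5,508.81

$5,508.81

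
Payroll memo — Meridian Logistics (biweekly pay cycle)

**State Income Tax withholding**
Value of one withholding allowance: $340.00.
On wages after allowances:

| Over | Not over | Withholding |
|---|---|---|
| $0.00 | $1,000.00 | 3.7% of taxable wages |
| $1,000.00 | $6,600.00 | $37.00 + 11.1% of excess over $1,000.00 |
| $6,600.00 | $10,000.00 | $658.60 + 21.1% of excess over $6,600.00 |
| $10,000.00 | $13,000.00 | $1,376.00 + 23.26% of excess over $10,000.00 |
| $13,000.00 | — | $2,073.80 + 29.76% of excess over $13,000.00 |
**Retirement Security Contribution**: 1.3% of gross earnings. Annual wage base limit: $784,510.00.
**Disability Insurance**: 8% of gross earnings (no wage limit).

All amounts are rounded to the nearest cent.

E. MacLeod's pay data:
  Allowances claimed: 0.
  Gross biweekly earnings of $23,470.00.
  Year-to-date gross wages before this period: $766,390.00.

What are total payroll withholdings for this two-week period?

$7,302.83

State Income Tax: taxable = $23,470.00
  $2,073.80 + 29.76% × ($23,470.00 − $13,000.00) = $2,073.80 + 29.76% × $10,470.00 = $5,189.67
Retirement Security Contribution: cap $784,510.00 − YTD $766,390.00 = $18,120.00 subject; 1.3% × $18,120.00 = $235.56
Disability Insurance: 8% × $23,470.00 = $1,877.60
Total: $5,189.67 + $235.56 + $1,877.60 = $7,302.83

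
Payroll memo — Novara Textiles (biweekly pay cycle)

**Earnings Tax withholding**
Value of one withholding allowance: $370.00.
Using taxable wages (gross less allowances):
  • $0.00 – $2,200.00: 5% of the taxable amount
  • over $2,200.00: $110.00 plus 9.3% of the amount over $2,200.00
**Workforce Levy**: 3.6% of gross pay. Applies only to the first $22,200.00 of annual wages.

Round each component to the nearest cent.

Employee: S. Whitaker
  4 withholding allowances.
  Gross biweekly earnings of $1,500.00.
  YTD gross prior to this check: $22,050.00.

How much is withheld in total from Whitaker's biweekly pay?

$6.40

Earnings Tax: taxable = $1,500.00 − 4×$370.00 = $20.00
  5% × $20.00 = $1.00
Workforce Levy: cap $22,200.00 − YTD $22,050.00 = $150.00 subject; 3.6% × $150.00 = $5.40
Total: $1.00 + $5.40 = $6.40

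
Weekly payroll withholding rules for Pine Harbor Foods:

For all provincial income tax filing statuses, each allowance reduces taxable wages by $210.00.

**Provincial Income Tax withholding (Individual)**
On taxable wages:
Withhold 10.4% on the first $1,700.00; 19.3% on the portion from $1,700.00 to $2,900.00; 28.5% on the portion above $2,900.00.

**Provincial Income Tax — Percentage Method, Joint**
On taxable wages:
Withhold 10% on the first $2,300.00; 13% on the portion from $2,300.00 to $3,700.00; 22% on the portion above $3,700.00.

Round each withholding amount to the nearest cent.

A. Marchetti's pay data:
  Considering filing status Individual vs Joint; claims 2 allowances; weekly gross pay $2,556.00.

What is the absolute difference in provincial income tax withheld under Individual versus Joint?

Provincial Income Tax (Individual): taxable = $2,556.00 − 2×$210.00 = $2,136.00
  $176.80 + 19.3% × ($2,136.00 − $1,700.00) = $176.80 + 19.3% × $436.00 = $260.95
Provincial Income Tax (Joint): taxable = $2,556.00 − 2×$210.00 = $2,136.00
  10% × $2,136.00 = $213.60
Difference: |$260.95 − $213.60| = $47.35 (higher under Individual)

$47.35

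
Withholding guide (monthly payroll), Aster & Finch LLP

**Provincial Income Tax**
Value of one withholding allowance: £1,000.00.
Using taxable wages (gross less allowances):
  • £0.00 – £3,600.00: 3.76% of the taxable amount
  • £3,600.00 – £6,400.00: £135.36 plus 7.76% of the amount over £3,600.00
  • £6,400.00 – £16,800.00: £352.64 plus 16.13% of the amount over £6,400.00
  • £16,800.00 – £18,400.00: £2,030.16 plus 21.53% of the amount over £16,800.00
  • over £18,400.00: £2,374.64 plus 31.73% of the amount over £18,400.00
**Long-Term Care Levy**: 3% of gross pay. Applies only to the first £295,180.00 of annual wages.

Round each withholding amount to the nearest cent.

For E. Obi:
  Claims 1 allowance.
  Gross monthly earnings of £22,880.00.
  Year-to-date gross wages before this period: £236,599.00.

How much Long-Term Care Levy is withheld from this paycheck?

Long-Term Care Levy: 3% × £22,880.00 = £686.40

£686.40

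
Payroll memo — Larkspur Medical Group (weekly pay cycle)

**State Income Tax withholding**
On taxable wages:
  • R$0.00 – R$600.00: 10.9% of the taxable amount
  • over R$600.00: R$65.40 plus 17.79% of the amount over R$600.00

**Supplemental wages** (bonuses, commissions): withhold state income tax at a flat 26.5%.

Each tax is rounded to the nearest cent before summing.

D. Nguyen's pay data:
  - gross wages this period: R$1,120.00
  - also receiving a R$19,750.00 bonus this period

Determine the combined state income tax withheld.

State Income Tax: taxable = R$1,120.00
  R$65.40 + 17.79% × (R$1,120.00 − R$600.00) = R$65.40 + 17.79% × R$520.00 = R$157.91
Supplemental (26.5% flat on bonus): 26.5% × R$19,750.00 = R$5,233.75
Total state income tax: R$157.91 + R$5,233.75 = R$5,391.66

R$5,391.66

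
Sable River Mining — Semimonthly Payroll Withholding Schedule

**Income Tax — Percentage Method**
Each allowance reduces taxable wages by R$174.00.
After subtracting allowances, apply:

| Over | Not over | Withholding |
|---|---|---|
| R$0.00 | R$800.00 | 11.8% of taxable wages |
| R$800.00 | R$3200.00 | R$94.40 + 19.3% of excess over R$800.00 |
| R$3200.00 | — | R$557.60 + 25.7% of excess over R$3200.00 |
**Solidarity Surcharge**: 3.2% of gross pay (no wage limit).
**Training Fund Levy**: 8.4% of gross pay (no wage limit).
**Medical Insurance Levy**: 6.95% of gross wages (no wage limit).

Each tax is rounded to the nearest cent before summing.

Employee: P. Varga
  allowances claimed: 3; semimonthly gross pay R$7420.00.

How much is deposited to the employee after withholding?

R$4535.60

Income Tax: taxable = R$7420.00 − 3×R$174.00 = R$6898.00
  R$557.60 + 25.7% × (R$6898.00 − R$3200.00) = R$557.60 + 25.7% × R$3698.00 = R$1507.99
Solidarity Surcharge: 3.2% × R$7420.00 = R$237.44
Training Fund Levy: 8.4% × R$7420.00 = R$623.28
Medical Insurance Levy: 6.95% × R$7420.00 = R$515.69
Total withheld: R$1507.99 + R$237.44 + R$623.28 + R$515.69 = R$2884.40
Net pay: R$7420.00 − R$2884.40 = R$4535.60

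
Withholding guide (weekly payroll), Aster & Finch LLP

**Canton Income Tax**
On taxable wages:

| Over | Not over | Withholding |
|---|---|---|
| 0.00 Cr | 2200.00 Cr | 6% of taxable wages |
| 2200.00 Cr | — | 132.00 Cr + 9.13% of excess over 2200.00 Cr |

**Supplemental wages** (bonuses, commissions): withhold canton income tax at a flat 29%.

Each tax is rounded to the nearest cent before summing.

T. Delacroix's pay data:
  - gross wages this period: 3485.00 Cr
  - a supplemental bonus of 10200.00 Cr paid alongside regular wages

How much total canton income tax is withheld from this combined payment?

Canton Income Tax: taxable = 3485.00 Cr
  132.00 Cr + 9.13% × (3485.00 Cr − 2200.00 Cr) = 132.00 Cr + 9.13% × 1285.00 Cr = 249.32 Cr
Supplemental (29% flat on bonus): 29% × 10200.00 Cr = 2958.00 Cr
Total canton income tax: 249.32 Cr + 2958.00 Cr = 3207.32 Cr

3207.32 Cr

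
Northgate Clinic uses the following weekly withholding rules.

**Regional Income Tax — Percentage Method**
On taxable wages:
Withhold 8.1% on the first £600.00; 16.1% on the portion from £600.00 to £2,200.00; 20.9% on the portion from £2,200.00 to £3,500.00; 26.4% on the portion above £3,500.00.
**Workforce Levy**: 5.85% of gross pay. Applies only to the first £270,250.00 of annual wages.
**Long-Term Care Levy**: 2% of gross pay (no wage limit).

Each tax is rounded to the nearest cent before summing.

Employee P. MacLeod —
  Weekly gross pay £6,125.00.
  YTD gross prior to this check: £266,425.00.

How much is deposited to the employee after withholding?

Regional Income Tax: taxable = £6,125.00
  £577.90 + 26.4% × (£6,125.00 − £3,500.00) = £577.90 + 26.4% × £2,625.00 = £1,270.90
Workforce Levy: cap £270,250.00 − YTD £266,425.00 = £3,825.00 subject; 5.85% × £3,825.00 = £223.76
Long-Term Care Levy: 2% × £6,125.00 = £122.50
Total withheld: £1,270.90 + £223.76 + £122.50 = £1,617.16
Net pay: £6,125.00 − £1,617.16 = £4,507.84

£4,507.84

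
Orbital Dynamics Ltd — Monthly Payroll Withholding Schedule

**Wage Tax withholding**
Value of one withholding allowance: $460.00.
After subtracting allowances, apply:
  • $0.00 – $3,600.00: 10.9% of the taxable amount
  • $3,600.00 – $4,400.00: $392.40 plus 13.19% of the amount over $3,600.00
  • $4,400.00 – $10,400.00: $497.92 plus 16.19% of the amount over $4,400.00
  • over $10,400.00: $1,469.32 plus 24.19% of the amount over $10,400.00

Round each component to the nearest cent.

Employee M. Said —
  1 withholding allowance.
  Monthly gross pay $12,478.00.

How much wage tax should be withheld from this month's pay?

Wage Tax: taxable = $12,478.00 − 1×$460.00 = $12,018.00
  $1,469.32 + 24.19% × ($12,018.00 − $10,400.00) = $1,469.32 + 24.19% × $1,618.00 = $1,860.71

$1,860.71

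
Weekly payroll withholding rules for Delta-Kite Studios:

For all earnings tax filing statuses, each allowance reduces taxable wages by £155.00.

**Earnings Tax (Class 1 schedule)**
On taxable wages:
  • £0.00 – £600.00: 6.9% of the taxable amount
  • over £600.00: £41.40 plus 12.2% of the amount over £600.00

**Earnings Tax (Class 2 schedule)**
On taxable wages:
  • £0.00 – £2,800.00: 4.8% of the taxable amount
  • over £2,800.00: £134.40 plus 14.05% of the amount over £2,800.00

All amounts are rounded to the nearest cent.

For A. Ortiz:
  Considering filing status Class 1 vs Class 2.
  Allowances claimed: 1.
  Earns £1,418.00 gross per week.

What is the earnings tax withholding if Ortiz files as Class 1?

Earnings Tax (Class 1): taxable = £1,418.00 − 1×£155.00 = £1,263.00
  £41.40 + 12.2% × (£1,263.00 − £600.00) = £41.40 + 12.2% × £663.00 = £122.29

£122.29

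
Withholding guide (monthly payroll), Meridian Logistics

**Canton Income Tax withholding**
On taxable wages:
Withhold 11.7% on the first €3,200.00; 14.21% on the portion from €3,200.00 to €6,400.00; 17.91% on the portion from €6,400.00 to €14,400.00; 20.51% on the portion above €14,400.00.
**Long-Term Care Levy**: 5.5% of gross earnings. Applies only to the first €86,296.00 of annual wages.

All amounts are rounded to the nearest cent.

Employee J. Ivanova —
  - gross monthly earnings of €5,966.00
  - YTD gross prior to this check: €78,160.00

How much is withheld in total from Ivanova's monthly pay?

Canton Income Tax: taxable = €5,966.00
  €374.40 + 14.21% × (€5,966.00 − €3,200.00) = €374.40 + 14.21% × €2,766.00 = €767.45
Long-Term Care Levy: 5.5% × €5,966.00 = €328.13
Total: €767.45 + €328.13 = €1,095.58

€1,095.58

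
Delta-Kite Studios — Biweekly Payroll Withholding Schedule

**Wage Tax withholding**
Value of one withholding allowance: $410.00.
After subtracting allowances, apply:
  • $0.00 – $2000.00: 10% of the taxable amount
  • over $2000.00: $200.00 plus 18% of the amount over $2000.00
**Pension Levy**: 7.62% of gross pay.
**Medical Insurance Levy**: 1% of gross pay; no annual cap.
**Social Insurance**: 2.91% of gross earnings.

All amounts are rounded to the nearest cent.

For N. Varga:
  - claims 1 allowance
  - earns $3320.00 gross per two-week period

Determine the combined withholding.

Wage Tax: taxable = $3320.00 − 1×$410.00 = $2910.00
  $200.00 + 18% × ($2910.00 − $2000.00) = $200.00 + 18% × $910.00 = $363.80
Pension Levy: 7.62% × $3320.00 = $252.98
Medical Insurance Levy: 1% × $3320.00 = $33.20
Social Insurance: 2.91% × $3320.00 = $96.61
Total: $363.80 + $252.98 + $33.20 + $96.61 = $746.59

$746.59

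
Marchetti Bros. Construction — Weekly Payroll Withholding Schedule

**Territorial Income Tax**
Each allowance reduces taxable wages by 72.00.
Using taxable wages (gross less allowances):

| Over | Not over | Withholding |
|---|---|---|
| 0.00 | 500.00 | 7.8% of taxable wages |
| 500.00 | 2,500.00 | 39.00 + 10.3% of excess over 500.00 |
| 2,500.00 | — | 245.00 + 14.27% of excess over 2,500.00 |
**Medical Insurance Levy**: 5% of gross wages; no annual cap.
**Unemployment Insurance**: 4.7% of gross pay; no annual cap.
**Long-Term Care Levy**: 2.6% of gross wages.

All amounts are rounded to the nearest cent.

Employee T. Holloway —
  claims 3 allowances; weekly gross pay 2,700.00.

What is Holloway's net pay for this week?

Territorial Income Tax: taxable = 2,700.00 − 3×72.00 = 2,484.00
  39.00 + 10.3% × (2,484.00 − 500.00) = 39.00 + 10.3% × 1,984.00 = 243.35
Medical Insurance Levy: 5% × 2,700.00 = 135.00
Unemployment Insurance: 4.7% × 2,700.00 = 126.90
Long-Term Care Levy: 2.6% × 2,700.00 = 70.20
Total withheld: 243.35 + 135.00 + 126.90 + 70.20 = 575.45
Net pay: 2,700.00 − 575.45 = 2,124.55

2,124.55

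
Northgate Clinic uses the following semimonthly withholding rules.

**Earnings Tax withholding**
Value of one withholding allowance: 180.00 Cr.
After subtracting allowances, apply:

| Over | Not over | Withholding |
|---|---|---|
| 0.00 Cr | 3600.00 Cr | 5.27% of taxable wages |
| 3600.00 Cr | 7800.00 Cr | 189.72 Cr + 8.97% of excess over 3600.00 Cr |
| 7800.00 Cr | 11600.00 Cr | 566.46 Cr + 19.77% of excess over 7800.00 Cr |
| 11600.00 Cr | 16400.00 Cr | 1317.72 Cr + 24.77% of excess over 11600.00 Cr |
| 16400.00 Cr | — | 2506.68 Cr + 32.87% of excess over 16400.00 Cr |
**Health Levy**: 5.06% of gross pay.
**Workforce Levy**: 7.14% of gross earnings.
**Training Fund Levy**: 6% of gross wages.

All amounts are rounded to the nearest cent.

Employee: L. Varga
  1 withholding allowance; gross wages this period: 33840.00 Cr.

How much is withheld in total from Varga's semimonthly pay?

Earnings Tax: taxable = 33840.00 Cr − 1×180.00 Cr = 33660.00 Cr
  2506.68 Cr + 32.87% × (33660.00 Cr − 16400.00 Cr) = 2506.68 Cr + 32.87% × 17260.00 Cr = 8180.04 Cr
Health Levy: 5.06% × 33840.00 Cr = 1712.30 Cr
Workforce Levy: 7.14% × 33840.00 Cr = 2416.18 Cr
Training Fund Levy: 6% × 33840.00 Cr = 2030.40 Cr
Total: 8180.04 Cr + 1712.30 Cr + 2416.18 Cr + 2030.40 Cr = 14338.92 Cr

14338.92 Cr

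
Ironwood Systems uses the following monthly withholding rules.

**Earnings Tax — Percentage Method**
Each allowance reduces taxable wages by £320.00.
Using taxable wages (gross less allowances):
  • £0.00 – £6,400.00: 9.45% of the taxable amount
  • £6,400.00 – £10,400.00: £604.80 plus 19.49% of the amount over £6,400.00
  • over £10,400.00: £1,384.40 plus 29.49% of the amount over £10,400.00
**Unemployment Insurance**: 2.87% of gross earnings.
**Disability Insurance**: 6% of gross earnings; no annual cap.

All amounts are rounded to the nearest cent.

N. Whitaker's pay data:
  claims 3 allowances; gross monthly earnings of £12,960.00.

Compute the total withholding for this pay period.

Earnings Tax: taxable = £12,960.00 − 3×£320.00 = £12,000.00
  £1,384.40 + 29.49% × (£12,000.00 − £10,400.00) = £1,384.40 + 29.49% × £1,600.00 = £1,856.24
Unemployment Insurance: 2.87% × £12,960.00 = £371.95
Disability Insurance: 6% × £12,960.00 = £777.60
Total: £1,856.24 + £371.95 + £777.60 = £3,005.79

£3,005.79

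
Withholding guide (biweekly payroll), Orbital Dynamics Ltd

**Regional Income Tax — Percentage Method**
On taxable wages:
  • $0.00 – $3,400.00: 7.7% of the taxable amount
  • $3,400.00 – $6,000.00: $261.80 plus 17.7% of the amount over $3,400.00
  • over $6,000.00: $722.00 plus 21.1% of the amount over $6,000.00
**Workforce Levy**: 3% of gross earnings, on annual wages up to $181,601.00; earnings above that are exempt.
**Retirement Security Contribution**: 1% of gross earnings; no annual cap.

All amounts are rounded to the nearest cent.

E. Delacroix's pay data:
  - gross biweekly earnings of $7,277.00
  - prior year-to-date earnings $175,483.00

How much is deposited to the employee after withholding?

Regional Income Tax: taxable = $7,277.00
  $722.00 + 21.1% × ($7,277.00 − $6,000.00) = $722.00 + 21.1% × $1,277.00 = $991.45
Workforce Levy: cap $181,601.00 − YTD $175,483.00 = $6,118.00 subject; 3% × $6,118.00 = $183.54
Retirement Security Contribution: 1% × $7,277.00 = $72.77
Total withheld: $991.45 + $183.54 + $72.77 = $1,247.76
Net pay: $7,277.00 − $1,247.76 = $6,029.24

$6,029.24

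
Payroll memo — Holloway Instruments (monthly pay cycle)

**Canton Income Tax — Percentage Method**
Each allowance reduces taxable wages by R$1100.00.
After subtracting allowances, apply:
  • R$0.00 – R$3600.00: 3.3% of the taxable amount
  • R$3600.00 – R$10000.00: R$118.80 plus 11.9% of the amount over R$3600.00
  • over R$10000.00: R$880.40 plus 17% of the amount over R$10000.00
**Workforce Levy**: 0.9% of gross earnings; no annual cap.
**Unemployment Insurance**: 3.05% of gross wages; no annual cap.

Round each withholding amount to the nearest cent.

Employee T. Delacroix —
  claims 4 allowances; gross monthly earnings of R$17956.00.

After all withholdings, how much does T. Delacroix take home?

Canton Income Tax: taxable = R$17956.00 − 4×R$1100.00 = R$13556.00
  R$880.40 + 17% × (R$13556.00 − R$10000.00) = R$880.40 + 17% × R$3556.00 = R$1484.92
Workforce Levy: 0.9% × R$17956.00 = R$161.60
Unemployment Insurance: 3.05% × R$17956.00 = R$547.66
Total withheld: R$1484.92 + R$161.60 + R$547.66 = R$2194.18
Net pay: R$17956.00 − R$2194.18 = R$15761.82

R$15761.82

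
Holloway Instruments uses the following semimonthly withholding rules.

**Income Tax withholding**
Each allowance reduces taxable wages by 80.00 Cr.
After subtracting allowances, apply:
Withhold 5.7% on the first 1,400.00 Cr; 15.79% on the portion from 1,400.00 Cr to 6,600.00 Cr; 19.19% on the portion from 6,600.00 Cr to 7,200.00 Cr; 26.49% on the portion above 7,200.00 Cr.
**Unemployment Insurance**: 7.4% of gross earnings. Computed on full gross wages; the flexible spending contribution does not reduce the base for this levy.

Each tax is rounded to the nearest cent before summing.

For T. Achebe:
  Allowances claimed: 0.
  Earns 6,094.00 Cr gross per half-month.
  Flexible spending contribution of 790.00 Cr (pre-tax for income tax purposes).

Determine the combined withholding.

Income Tax: taxable = 6,094.00 Cr − 790.00 Cr = 5,304.00 Cr
  79.80 Cr + 15.79% × (5,304.00 Cr − 1,400.00 Cr) = 79.80 Cr + 15.79% × 3,904.00 Cr = 696.24 Cr
Unemployment Insurance: 7.4% × 6,094.00 Cr = 450.96 Cr
Total: 696.24 Cr + 450.96 Cr = 1,147.20 Cr

1,147.20 Cr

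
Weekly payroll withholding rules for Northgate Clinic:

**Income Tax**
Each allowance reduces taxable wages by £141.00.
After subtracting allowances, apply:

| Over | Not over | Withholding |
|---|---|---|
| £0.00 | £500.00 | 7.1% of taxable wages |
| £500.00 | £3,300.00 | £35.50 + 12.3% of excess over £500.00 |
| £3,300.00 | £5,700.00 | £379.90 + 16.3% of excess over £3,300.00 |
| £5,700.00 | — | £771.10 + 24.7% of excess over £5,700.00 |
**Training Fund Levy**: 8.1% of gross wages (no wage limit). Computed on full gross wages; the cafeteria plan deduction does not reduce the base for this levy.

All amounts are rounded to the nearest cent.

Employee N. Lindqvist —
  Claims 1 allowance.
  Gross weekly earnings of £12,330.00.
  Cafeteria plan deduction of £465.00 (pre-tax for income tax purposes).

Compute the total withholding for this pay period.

Income Tax: taxable = £12,330.00 − £465.00 − 1×£141.00 = £11,724.00
  £771.10 + 24.7% × (£11,724.00 − £5,700.00) = £771.10 + 24.7% × £6,024.00 = £2,259.03
Training Fund Levy: 8.1% × £12,330.00 = £998.73
Total: £2,259.03 + £998.73 = £3,257.76

£3,257.76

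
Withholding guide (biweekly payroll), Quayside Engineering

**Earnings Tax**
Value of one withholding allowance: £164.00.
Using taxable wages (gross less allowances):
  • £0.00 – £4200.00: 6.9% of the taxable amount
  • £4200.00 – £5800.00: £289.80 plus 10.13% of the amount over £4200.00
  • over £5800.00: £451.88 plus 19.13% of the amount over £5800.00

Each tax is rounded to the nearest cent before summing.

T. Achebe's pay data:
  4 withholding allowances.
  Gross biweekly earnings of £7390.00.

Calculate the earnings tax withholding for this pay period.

£630.55

Earnings Tax: taxable = £7390.00 − 4×£164.00 = £6734.00
  £451.88 + 19.13% × (£6734.00 − £5800.00) = £451.88 + 19.13% × £934.00 = £630.55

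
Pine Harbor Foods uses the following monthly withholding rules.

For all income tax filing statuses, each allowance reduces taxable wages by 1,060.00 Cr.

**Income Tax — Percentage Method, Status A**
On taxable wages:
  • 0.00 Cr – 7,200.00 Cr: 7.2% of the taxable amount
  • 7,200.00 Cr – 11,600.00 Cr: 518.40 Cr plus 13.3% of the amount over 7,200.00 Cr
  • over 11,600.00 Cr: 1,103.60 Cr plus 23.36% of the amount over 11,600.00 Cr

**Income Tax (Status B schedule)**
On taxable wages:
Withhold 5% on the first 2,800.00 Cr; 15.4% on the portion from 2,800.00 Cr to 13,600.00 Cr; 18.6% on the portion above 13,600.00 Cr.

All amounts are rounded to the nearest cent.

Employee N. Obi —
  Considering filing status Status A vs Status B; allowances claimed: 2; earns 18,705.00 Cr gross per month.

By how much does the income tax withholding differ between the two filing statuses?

90.31 Cr

Income Tax (Status A): taxable = 18,705.00 Cr − 2×1,060.00 Cr = 16,585.00 Cr
  1,103.60 Cr + 23.36% × (16,585.00 Cr − 11,600.00 Cr) = 1,103.60 Cr + 23.36% × 4,985.00 Cr = 2,268.10 Cr
Income Tax (Status B): taxable = 18,705.00 Cr − 2×1,060.00 Cr = 16,585.00 Cr
  1,803.20 Cr + 18.6% × (16,585.00 Cr − 13,600.00 Cr) = 1,803.20 Cr + 18.6% × 2,985.00 Cr = 2,358.41 Cr
Difference: |2,268.10 Cr − 2,358.41 Cr| = 90.31 Cr (higher under Status B)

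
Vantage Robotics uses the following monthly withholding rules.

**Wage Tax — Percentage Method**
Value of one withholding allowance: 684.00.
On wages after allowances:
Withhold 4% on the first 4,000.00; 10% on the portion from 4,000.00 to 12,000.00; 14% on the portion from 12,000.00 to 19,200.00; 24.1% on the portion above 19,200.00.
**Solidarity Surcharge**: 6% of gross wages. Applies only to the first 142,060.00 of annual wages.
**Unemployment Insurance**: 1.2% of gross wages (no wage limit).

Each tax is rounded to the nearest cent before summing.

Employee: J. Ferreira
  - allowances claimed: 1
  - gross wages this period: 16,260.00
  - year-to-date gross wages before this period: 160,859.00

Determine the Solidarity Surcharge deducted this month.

0.00

Solidarity Surcharge: YTD 160,859.00 ≥ cap 142,060.00 → 0.00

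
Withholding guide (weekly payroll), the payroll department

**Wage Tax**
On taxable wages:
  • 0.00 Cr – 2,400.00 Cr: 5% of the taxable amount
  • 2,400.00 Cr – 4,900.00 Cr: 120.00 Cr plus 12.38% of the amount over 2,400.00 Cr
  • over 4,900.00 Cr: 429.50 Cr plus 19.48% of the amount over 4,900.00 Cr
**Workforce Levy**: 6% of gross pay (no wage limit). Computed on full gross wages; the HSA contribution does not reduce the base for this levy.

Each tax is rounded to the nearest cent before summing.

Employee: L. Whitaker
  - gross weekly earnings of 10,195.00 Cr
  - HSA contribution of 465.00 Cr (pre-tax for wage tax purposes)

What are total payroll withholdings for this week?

1,982.08 Cr

Wage Tax: taxable = 10,195.00 Cr − 465.00 Cr = 9,730.00 Cr
  429.50 Cr + 19.48% × (9,730.00 Cr − 4,900.00 Cr) = 429.50 Cr + 19.48% × 4,830.00 Cr = 1,370.38 Cr
Workforce Levy: 6% × 10,195.00 Cr = 611.70 Cr
Total: 1,370.38 Cr + 611.70 Cr = 1,982.08 Cr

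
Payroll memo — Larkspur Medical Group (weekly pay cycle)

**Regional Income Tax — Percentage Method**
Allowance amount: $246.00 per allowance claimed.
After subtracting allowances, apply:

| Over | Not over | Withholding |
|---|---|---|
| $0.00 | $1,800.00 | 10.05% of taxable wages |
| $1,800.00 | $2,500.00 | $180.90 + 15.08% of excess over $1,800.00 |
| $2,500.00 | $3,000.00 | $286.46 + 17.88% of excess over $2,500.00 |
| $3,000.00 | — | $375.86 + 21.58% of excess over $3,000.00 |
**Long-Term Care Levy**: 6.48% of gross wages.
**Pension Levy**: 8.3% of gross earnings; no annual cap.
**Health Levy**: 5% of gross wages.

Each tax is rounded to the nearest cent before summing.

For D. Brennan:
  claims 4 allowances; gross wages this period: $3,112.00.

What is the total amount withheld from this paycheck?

$845.92

Regional Income Tax: taxable = $3,112.00 − 4×$246.00 = $2,128.00
  $180.90 + 15.08% × ($2,128.00 − $1,800.00) = $180.90 + 15.08% × $328.00 = $230.36
Long-Term Care Levy: 6.48% × $3,112.00 = $201.66
Pension Levy: 8.3% × $3,112.00 = $258.30
Health Levy: 5% × $3,112.00 = $155.60
Total: $230.36 + $201.66 + $258.30 + $155.60 = $845.92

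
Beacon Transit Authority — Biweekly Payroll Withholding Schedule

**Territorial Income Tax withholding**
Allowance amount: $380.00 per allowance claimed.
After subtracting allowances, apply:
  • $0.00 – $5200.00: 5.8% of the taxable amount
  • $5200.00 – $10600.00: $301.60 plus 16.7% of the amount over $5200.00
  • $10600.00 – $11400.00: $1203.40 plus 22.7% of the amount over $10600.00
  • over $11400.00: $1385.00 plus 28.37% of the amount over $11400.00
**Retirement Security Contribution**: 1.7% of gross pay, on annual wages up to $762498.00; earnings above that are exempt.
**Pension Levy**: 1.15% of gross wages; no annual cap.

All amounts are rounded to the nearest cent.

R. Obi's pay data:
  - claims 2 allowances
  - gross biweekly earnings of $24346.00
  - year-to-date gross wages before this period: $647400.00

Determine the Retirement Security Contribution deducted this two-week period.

Retirement Security Contribution: 1.7% × $24346.00 = $413.88

$413.88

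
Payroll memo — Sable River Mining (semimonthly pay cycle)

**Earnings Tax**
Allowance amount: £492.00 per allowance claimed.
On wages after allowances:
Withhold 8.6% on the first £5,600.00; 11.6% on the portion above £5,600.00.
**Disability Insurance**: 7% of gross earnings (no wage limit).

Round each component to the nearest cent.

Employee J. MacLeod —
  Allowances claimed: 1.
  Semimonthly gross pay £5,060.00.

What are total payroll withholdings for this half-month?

£747.05

Earnings Tax: taxable = £5,060.00 − 1×£492.00 = £4,568.00
  8.6% × £4,568.00 = £392.85
Disability Insurance: 7% × £5,060.00 = £354.20
Total: £392.85 + £354.20 = £747.05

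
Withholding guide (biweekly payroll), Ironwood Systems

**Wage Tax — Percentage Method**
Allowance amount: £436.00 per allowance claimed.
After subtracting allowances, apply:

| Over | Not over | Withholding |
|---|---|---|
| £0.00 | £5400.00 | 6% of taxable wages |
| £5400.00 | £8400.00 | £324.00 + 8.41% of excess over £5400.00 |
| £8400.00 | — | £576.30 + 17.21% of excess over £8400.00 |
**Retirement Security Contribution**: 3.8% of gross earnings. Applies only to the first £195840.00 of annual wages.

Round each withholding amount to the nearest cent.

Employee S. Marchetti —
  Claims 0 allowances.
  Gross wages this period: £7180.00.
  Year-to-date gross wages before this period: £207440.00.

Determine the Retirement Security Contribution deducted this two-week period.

Retirement Security Contribution: YTD £207440.00 ≥ cap £195840.00 → £0.00

£0.00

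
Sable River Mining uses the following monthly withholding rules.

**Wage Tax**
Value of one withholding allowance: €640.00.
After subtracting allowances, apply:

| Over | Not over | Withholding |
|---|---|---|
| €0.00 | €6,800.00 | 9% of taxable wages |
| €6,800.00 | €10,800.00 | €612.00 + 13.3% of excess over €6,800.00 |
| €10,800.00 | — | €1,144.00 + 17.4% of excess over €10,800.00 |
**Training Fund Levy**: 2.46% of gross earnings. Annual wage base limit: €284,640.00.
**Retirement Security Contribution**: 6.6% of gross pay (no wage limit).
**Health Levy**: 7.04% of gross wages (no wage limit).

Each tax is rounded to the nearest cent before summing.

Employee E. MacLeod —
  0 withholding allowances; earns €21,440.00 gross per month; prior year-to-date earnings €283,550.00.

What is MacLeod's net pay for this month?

Wage Tax: taxable = €21,440.00
  €1,144.00 + 17.4% × (€21,440.00 − €10,800.00) = €1,144.00 + 17.4% × €10,640.00 = €2,995.36
Training Fund Levy: cap €284,640.00 − YTD €283,550.00 = €1,090.00 subject; 2.46% × €1,090.00 = €26.81
Retirement Security Contribution: 6.6% × €21,440.00 = €1,415.04
Health Levy: 7.04% × €21,440.00 = €1,509.38
Total withheld: €2,995.36 + €26.81 + €1,415.04 + €1,509.38 = €5,946.59
Net pay: €21,440.00 − €5,946.59 = €15,493.41

€15,493.41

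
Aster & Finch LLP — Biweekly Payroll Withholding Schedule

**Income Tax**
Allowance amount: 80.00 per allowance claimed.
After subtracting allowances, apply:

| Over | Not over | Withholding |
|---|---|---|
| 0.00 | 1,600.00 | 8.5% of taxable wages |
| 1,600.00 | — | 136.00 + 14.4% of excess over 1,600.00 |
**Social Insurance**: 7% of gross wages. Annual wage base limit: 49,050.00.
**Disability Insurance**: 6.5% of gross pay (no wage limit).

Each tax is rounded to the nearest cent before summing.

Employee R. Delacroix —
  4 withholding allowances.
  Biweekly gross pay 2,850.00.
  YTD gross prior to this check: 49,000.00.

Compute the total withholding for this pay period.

458.67

Income Tax: taxable = 2,850.00 − 4×80.00 = 2,530.00
  136.00 + 14.4% × (2,530.00 − 1,600.00) = 136.00 + 14.4% × 930.00 = 269.92
Social Insurance: cap 49,050.00 − YTD 49,000.00 = 50.00 subject; 7% × 50.00 = 3.50
Disability Insurance: 6.5% × 2,850.00 = 185.25
Total: 269.92 + 3.50 + 185.25 = 458.67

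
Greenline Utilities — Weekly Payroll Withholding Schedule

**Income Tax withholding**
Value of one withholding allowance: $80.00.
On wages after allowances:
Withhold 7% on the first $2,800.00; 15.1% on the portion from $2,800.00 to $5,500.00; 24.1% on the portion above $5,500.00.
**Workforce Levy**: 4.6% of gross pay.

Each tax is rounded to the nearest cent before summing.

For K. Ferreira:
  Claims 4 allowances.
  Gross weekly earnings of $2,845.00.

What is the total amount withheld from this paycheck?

$307.62

Income Tax: taxable = $2,845.00 − 4×$80.00 = $2,525.00
  7% × $2,525.00 = $176.75
Workforce Levy: 4.6% × $2,845.00 = $130.87
Total: $176.75 + $130.87 = $307.62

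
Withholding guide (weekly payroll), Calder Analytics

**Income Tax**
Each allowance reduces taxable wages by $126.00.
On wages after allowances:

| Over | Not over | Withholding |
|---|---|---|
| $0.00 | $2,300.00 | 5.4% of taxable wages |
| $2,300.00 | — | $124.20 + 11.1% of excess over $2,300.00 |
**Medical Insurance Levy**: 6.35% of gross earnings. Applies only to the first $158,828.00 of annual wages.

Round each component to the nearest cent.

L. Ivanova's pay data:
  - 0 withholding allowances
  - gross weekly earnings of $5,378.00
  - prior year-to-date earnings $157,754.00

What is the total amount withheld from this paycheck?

$534.06

Income Tax: taxable = $5,378.00
  $124.20 + 11.1% × ($5,378.00 − $2,300.00) = $124.20 + 11.1% × $3,078.00 = $465.86
Medical Insurance Levy: cap $158,828.00 − YTD $157,754.00 = $1,074.00 subject; 6.35% × $1,074.00 = $68.20
Total: $465.86 + $68.20 = $534.06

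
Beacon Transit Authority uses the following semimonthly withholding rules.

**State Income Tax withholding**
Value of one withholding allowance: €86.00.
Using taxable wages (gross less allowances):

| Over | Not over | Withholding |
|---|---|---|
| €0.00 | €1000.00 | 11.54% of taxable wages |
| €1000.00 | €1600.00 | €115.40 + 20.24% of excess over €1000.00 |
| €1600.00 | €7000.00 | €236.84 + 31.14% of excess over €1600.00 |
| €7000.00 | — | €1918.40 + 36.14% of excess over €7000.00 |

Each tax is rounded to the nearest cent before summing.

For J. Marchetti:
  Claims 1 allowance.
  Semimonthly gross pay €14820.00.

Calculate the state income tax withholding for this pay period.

€4713.47

State Income Tax: taxable = €14820.00 − 1×€86.00 = €14734.00
  €1918.40 + 36.14% × (€14734.00 − €7000.00) = €1918.40 + 36.14% × €7734.00 = €4713.47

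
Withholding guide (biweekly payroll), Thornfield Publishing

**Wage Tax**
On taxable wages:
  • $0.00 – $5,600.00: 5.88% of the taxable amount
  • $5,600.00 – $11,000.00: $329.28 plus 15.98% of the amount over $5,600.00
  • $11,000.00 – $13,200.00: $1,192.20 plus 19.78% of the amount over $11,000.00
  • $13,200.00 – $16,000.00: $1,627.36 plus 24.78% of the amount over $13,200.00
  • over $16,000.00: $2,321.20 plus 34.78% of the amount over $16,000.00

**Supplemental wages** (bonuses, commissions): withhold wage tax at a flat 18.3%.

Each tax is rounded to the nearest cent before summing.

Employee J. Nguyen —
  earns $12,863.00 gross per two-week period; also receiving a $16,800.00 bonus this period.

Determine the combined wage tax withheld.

Wage Tax: taxable = $12,863.00
  $1,192.20 + 19.78% × ($12,863.00 − $11,000.00) = $1,192.20 + 19.78% × $1,863.00 = $1,560.70
Supplemental (18.3% flat on bonus): 18.3% × $16,800.00 = $3,074.40
Total wage tax: $1,560.70 + $3,074.40 = $4,635.10

$4,635.10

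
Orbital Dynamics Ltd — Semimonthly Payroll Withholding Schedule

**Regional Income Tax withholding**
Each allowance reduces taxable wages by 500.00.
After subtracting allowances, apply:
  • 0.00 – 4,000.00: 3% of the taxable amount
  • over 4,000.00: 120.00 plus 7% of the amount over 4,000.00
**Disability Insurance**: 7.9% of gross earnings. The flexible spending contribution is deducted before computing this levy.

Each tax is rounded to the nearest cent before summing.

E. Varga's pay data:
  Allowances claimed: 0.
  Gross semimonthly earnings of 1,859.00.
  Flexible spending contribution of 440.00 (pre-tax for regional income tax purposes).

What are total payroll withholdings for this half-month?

154.67

Regional Income Tax: taxable = 1,859.00 − 440.00 = 1,419.00
  3% × 1,419.00 = 42.57
Disability Insurance: 7.9% × 1,419.00 = 112.10
Total: 42.57 + 112.10 = 154.67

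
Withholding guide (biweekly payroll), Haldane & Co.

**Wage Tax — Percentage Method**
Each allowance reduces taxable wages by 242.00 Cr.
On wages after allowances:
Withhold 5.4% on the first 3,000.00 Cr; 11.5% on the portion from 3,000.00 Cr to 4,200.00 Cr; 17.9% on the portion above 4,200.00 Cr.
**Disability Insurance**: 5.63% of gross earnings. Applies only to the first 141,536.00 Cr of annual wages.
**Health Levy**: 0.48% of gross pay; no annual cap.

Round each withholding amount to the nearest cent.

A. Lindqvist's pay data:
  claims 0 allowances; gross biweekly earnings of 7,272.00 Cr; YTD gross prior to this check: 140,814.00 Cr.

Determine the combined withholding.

925.45 Cr

Wage Tax: taxable = 7,272.00 Cr
  300.00 Cr + 17.9% × (7,272.00 Cr − 4,200.00 Cr) = 300.00 Cr + 17.9% × 3,072.00 Cr = 849.89 Cr
Disability Insurance: cap 141,536.00 Cr − YTD 140,814.00 Cr = 722.00 Cr subject; 5.63% × 722.00 Cr = 40.65 Cr
Health Levy: 0.48% × 7,272.00 Cr = 34.91 Cr
Total: 849.89 Cr + 40.65 Cr + 34.91 Cr = 925.45 Cr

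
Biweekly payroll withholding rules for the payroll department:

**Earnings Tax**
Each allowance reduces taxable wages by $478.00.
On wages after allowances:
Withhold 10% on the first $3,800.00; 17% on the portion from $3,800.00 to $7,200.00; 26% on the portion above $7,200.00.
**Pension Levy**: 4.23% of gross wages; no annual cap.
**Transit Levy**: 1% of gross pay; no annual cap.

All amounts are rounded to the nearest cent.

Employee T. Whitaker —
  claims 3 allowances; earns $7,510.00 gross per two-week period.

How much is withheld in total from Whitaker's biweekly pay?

$1,159.69

Earnings Tax: taxable = $7,510.00 − 3×$478.00 = $6,076.00
  $380.00 + 17% × ($6,076.00 − $3,800.00) = $380.00 + 17% × $2,276.00 = $766.92
Pension Levy: 4.23% × $7,510.00 = $317.67
Transit Levy: 1% × $7,510.00 = $75.10
Total: $766.92 + $317.67 + $75.10 = $1,159.69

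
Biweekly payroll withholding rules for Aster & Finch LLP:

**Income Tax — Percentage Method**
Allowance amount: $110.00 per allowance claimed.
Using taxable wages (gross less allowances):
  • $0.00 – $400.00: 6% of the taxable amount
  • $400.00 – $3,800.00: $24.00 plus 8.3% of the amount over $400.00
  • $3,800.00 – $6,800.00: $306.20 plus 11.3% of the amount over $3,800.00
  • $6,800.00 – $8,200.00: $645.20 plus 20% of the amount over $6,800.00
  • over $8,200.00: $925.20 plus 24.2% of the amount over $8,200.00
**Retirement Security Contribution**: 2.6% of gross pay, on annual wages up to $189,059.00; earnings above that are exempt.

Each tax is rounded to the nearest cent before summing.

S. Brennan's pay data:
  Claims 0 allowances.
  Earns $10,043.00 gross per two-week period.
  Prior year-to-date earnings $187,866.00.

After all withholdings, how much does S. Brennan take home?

$8,640.77

Income Tax: taxable = $10,043.00
  $925.20 + 24.2% × ($10,043.00 − $8,200.00) = $925.20 + 24.2% × $1,843.00 = $1,371.21
Retirement Security Contribution: cap $189,059.00 − YTD $187,866.00 = $1,193.00 subject; 2.6% × $1,193.00 = $31.02
Total withheld: $1,371.21 + $31.02 = $1,402.23
Net pay: $10,043.00 − $1,402.23 = $8,640.77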